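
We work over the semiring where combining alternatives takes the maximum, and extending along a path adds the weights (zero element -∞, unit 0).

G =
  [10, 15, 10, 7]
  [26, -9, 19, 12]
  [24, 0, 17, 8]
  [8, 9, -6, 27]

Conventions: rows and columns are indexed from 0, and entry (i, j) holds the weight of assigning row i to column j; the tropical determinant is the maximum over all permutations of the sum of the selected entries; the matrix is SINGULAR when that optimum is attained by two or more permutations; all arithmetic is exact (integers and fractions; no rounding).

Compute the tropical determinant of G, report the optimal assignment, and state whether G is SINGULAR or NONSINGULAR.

σ = (0, 1, 2, 3): 10 + (-9) + 17 + 27 = 45
σ = (0, 1, 3, 2): 10 + (-9) + 8 + (-6) = 3
σ = (0, 2, 1, 3): 10 + 19 + 0 + 27 = 56
σ = (0, 2, 3, 1): 10 + 19 + 8 + 9 = 46
σ = (0, 3, 1, 2): 10 + 12 + 0 + (-6) = 16
σ = (0, 3, 2, 1): 10 + 12 + 17 + 9 = 48
σ = (1, 0, 2, 3): 15 + 26 + 17 + 27 = 85
σ = (1, 0, 3, 2): 15 + 26 + 8 + (-6) = 43
σ = (1, 2, 0, 3): 15 + 19 + 24 + 27 = 85
σ = (1, 2, 3, 0): 15 + 19 + 8 + 8 = 50
σ = (1, 3, 0, 2): 15 + 12 + 24 + (-6) = 45
σ = (1, 3, 2, 0): 15 + 12 + 17 + 8 = 52
σ = (2, 0, 1, 3): 10 + 26 + 0 + 27 = 63
σ = (2, 0, 3, 1): 10 + 26 + 8 + 9 = 53
σ = (2, 1, 0, 3): 10 + (-9) + 24 + 27 = 52
σ = (2, 1, 3, 0): 10 + (-9) + 8 + 8 = 17
σ = (2, 3, 0, 1): 10 + 12 + 24 + 9 = 55
σ = (2, 3, 1, 0): 10 + 12 + 0 + 8 = 30
σ = (3, 0, 1, 2): 7 + 26 + 0 + (-6) = 27
σ = (3, 0, 2, 1): 7 + 26 + 17 + 9 = 59
σ = (3, 1, 0, 2): 7 + (-9) + 24 + (-6) = 16
σ = (3, 1, 2, 0): 7 + (-9) + 17 + 8 = 23
σ = (3, 2, 0, 1): 7 + 19 + 24 + 9 = 59
σ = (3, 2, 1, 0): 7 + 19 + 0 + 8 = 34
Optimal value attained by: σ = (1, 0, 2, 3).
Answer: det⊕(G) = 85; verdict: SINGULAR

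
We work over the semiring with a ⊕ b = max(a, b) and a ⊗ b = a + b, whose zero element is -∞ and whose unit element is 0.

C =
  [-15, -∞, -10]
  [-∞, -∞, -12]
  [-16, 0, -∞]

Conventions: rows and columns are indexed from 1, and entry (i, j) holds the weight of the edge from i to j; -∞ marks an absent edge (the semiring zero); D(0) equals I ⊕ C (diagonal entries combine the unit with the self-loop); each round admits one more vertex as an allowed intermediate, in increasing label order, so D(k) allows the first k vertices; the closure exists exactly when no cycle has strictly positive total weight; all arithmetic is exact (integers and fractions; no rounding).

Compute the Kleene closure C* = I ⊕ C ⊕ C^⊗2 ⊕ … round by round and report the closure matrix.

D(0):
  [0, -∞, -10]
  [-∞, 0, -12]
  [-16, 0, 0]
D(1):
  [0, -∞, -10]
  [-∞, 0, -12]
  [-16, 0, 0]
D(2):
  [0, -∞, -10]
  [-∞, 0, -12]
  [-16, 0, 0]
D(3):
  [0, -10, -10]
  [-28, 0, -12]
  [-16, 0, 0]
Answer: C* = [[0, -10, -10], [-28, 0, -12], [-16, 0, 0]]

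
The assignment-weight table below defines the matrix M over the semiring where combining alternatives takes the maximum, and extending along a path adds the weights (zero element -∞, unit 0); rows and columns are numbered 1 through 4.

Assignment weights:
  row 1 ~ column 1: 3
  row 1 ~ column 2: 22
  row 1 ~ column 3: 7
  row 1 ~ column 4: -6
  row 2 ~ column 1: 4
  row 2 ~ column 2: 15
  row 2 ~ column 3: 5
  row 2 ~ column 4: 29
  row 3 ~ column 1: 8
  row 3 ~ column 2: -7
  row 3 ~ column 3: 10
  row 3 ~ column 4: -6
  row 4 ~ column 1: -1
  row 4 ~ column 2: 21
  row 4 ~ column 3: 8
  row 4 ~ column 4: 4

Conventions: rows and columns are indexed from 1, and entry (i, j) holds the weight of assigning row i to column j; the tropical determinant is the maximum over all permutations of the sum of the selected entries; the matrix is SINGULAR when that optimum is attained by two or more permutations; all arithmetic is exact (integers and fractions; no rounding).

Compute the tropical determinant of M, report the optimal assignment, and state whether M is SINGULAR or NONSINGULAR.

σ = (1, 2, 3, 4): 3 + 15 + 10 + 4 = 32
σ = (1, 2, 4, 3): 3 + 15 + (-6) + 8 = 20
σ = (1, 3, 2, 4): 3 + 5 + (-7) + 4 = 5
σ = (1, 3, 4, 2): 3 + 5 + (-6) + 21 = 23
σ = (1, 4, 2, 3): 3 + 29 + (-7) + 8 = 33
σ = (1, 4, 3, 2): 3 + 29 + 10 + 21 = 63
σ = (2, 1, 3, 4): 22 + 4 + 10 + 4 = 40
σ = (2, 1, 4, 3): 22 + 4 + (-6) + 8 = 28
σ = (2, 3, 1, 4): 22 + 5 + 8 + 4 = 39
σ = (2, 3, 4, 1): 22 + 5 + (-6) + (-1) = 20
σ = (2, 4, 1, 3): 22 + 29 + 8 + 8 = 67
σ = (2, 4, 3, 1): 22 + 29 + 10 + (-1) = 60
σ = (3, 1, 2, 4): 7 + 4 + (-7) + 4 = 8
σ = (3, 1, 4, 2): 7 + 4 + (-6) + 21 = 26
σ = (3, 2, 1, 4): 7 + 15 + 8 + 4 = 34
σ = (3, 2, 4, 1): 7 + 15 + (-6) + (-1) = 15
σ = (3, 4, 1, 2): 7 + 29 + 8 + 21 = 65
σ = (3, 4, 2, 1): 7 + 29 + (-7) + (-1) = 28
σ = (4, 1, 2, 3): (-6) + 4 + (-7) + 8 = -1
σ = (4, 1, 3, 2): (-6) + 4 + 10 + 21 = 29
σ = (4, 2, 1, 3): (-6) + 15 + 8 + 8 = 25
σ = (4, 2, 3, 1): (-6) + 15 + 10 + (-1) = 18
σ = (4, 3, 1, 2): (-6) + 5 + 8 + 21 = 28
σ = (4, 3, 2, 1): (-6) + 5 + (-7) + (-1) = -9
Optimal value attained by: σ = (2, 4, 1, 3).
Answer: det⊕(M) = 67; verdict: NONSINGULAR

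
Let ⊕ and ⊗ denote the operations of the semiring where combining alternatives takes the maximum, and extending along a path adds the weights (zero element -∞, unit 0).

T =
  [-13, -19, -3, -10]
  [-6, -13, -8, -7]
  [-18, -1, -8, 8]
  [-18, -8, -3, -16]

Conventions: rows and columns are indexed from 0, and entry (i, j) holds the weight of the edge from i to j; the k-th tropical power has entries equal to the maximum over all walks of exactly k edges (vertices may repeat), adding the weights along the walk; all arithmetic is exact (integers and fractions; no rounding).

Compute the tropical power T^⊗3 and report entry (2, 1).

T^⊗2:
  [-21, -4, -11, 5]
  [-19, -9, -9, 0]
  [-7, 0, 5, 0]
  [-14, -4, -11, 5]
T^⊗3:
  [-10, -3, 2, -3]
  [-15, -8, -3, -1]
  [-6, 4, -3, 13]
  [-10, -3, 2, -3]
Key observation: the optimum is the walk 2->3->2->1, with weight 8 + (-3) + (-1) = 4.
Optimal value attained by: walk 2->3->2->1.
Answer: (T^⊗3)[2][1] = 4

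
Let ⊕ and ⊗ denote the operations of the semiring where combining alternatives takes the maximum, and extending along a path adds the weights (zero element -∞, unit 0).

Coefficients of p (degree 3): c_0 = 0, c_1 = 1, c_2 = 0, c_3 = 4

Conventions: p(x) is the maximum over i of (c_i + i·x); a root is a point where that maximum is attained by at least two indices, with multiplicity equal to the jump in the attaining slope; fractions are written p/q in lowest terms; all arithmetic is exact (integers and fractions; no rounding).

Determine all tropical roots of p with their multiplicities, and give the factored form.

hull edge (i=0, c=0) to (i=3, c=4): slope 4/3, span 3
Factored form: p(x) = 4 ⊗ (x ⊕ (-4/3)) ⊗ (x ⊕ (-4/3)) ⊗ (x ⊕ (-4/3))
Answer: roots = -4/3 (mult 3)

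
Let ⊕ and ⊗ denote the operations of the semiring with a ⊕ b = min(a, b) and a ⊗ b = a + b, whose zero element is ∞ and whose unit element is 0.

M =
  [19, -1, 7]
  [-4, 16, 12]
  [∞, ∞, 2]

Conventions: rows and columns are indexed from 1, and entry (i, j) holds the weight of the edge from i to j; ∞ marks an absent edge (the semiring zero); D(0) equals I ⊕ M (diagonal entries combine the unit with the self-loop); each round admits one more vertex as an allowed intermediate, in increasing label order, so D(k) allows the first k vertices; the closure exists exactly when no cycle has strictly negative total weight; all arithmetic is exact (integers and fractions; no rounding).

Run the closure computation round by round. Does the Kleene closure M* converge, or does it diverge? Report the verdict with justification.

D(0):
  [0, -1, 7]
  [-4, 0, 12]
  [∞, ∞, 0]
Detection: at round 1, diagonal entry (2, 2) turns strictly negative.
Key observation: the cycle 2->1->2 has total weight (-4) + (-1), which is strictly negative.
Answer: DIVERGES — negative cycle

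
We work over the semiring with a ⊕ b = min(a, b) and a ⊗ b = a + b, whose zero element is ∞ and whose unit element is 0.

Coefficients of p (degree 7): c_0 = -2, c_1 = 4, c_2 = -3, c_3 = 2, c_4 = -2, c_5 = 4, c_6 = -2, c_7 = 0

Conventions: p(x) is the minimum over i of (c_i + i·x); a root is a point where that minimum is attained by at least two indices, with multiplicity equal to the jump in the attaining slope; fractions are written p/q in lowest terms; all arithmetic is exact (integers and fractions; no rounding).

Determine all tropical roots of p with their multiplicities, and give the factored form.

hull edge (i=0, c=-2) to (i=2, c=-3): slope -1/2, span 2
hull edge (i=2, c=-3) to (i=6, c=-2): slope 1/4, span 4
hull edge (i=6, c=-2) to (i=7, c=0): slope 2, span 1
Factored form: p(x) = 0 ⊗ (x ⊕ (-2)) ⊗ (x ⊕ (-1/4)) ⊗ (x ⊕ (-1/4)) ⊗ (x ⊕ (-1/4)) ⊗ (x ⊕ (-1/4)) ⊗ (x ⊕ 1/2) ⊗ (x ⊕ 1/2)
Answer: roots = -2 (mult 1), -1/4 (mult 4), 1/2 (mult 2)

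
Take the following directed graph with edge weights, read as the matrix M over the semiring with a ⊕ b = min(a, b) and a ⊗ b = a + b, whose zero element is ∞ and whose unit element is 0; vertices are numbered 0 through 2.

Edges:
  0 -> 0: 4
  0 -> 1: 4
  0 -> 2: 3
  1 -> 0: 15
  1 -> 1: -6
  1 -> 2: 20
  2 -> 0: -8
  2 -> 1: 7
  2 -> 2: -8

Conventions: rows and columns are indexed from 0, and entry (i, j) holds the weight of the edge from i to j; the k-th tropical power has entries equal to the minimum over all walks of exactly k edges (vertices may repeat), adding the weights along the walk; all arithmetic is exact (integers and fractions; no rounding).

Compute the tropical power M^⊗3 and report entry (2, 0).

M^⊗2:
  [-5, -2, -5]
  [9, -12, 12]
  [-16, -4, -16]
M^⊗3:
  [-13, -8, -13]
  [3, -18, 4]
  [-24, -12, -24]
Key observation: the optimum is the walk 2->2->2->0, with weight (-8) + (-8) + (-8) = -24.
Optimal value attained by: walk 2->2->2->0.
Answer: (M^⊗3)[2][0] = -24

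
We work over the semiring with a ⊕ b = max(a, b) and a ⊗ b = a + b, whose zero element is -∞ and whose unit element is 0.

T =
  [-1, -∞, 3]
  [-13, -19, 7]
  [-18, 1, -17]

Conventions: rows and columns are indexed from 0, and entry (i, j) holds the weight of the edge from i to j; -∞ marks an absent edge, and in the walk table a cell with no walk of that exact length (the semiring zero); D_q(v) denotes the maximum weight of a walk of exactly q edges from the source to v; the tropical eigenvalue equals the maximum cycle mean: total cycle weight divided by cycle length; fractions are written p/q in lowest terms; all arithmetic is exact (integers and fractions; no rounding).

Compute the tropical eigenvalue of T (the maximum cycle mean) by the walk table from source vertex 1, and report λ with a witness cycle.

q=0: [-∞, 0, -∞]
q=1: [-13, -19, 7]
q=2: [-11, 8, -10]
q=3: [-5, -9, 15]
Optimal cycle mean attained by: cycle 1->2->1, total 7 + 1, length 2.
Answer: λ = 4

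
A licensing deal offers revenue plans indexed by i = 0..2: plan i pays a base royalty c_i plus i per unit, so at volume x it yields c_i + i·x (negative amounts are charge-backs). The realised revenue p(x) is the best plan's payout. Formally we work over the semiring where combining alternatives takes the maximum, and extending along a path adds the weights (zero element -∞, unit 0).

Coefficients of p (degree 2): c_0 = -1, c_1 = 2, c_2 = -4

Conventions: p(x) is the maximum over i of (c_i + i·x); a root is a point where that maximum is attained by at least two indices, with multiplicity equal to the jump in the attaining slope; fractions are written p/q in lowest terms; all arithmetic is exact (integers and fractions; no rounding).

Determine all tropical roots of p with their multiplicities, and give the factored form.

hull edge (i=0, c=-1) to (i=1, c=2): slope 3, span 1
hull edge (i=1, c=2) to (i=2, c=-4): slope -6, span 1
Factored form: p(x) = -4 ⊗ (x ⊕ (-3)) ⊗ (x ⊕ 6)
Answer: roots = -3 (mult 1), 6 (mult 1)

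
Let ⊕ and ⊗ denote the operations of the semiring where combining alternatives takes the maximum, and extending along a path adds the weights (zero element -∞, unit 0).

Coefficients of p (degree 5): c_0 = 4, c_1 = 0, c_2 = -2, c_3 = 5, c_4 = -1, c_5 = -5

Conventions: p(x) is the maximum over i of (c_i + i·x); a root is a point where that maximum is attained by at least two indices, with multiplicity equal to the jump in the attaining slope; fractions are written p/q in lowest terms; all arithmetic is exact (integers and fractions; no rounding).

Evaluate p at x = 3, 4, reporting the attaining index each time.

p(3) = max(4+0·3=4, 0+1·3=3, -2+2·3=4, 5+3·3=14, -1+4·3=11, -5+5·3=10) = 14 (attained by i=3)
p(4) = max(4+0·4=4, 0+1·4=4, -2+2·4=6, 5+3·4=17, -1+4·4=15, -5+5·4=15) = 17 (attained by i=3)
Answer: p(3) = 14; p(4) = 17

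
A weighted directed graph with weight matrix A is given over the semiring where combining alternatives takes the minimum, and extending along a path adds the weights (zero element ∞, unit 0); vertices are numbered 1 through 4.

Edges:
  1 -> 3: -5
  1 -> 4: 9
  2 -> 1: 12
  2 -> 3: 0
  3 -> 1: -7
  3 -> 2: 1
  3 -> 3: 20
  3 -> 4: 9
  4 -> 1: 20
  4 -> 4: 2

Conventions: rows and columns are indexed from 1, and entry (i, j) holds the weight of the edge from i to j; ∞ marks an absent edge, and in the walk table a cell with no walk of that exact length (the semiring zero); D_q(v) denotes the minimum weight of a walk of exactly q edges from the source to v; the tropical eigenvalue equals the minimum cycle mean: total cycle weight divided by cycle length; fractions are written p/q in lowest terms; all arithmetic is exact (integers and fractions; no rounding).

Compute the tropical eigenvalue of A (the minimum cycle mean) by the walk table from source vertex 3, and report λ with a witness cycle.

q=0: [∞, ∞, 0, ∞]
q=1: [-7, 1, 20, 9]
q=2: [13, 21, -12, 2]
q=3: [-19, -11, 8, -3]
q=4: [1, 9, -24, -10]
Optimal cycle mean attained by: cycle 1->3->1, total (-5) + (-7), length 2.
Answer: λ = -6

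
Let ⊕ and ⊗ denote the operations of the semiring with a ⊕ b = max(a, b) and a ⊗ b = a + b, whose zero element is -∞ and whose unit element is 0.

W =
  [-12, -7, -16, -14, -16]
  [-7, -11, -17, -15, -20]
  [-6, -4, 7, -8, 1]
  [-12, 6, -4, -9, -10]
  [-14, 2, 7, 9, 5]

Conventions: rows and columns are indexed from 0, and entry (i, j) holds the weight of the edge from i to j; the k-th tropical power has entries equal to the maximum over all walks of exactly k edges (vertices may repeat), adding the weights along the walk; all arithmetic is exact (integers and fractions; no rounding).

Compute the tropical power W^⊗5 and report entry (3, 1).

W^⊗2:
  [-14, -8, -9, -7, -11]
  [-18, -9, -10, -11, -15]
  [1, 3, 14, 10, 8]
  [-1, -3, 3, -1, -3]
  [1, 15, 14, 14, 10]
W^⊗3:
  [-15, -1, -2, -2, -6]
  [-16, -5, -3, -6, -9]
  [8, 16, 21, 17, 15]
  [-3, 5, 10, 6, 4]
  [8, 20, 21, 19, 15]
W^⊗4:
  [-8, 4, 5, 3, -1]
  [-9, 0, 4, 0, -2]
  [15, 23, 28, 24, 22]
  [4, 12, 17, 13, 11]
  [15, 25, 28, 24, 22]
W^⊗5:
  [-1, 9, 12, 8, 6]
  [-2, 6, 11, 7, 5]
  [22, 30, 35, 31, 29]
  [11, 19, 24, 20, 18]
  [22, 30, 35, 31, 29]
Key observation: the optimum is the walk 3->2->2->4->3->1, with weight (-4) + 7 + 1 + 9 + 6 = 19.
Optimal value attained by: walk 3->2->2->4->3->1.
Answer: (W^⊗5)[3][1] = 19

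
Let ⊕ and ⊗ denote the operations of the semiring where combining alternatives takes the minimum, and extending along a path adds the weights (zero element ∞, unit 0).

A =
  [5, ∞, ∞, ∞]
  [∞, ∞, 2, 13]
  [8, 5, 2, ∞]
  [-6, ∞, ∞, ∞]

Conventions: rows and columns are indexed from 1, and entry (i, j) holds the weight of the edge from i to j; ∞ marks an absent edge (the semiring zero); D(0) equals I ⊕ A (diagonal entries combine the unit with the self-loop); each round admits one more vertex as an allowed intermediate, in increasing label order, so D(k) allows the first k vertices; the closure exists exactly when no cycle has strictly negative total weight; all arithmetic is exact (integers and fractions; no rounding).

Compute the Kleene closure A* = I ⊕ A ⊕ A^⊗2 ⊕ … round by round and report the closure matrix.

D(0):
  [0, ∞, ∞, ∞]
  [∞, 0, 2, 13]
  [8, 5, 0, ∞]
  [-6, ∞, ∞, 0]
D(1):
  [0, ∞, ∞, ∞]
  [∞, 0, 2, 13]
  [8, 5, 0, ∞]
  [-6, ∞, ∞, 0]
D(2):
  [0, ∞, ∞, ∞]
  [∞, 0, 2, 13]
  [8, 5, 0, 18]
  [-6, ∞, ∞, 0]
D(3):
  [0, ∞, ∞, ∞]
  [10, 0, 2, 13]
  [8, 5, 0, 18]
  [-6, ∞, ∞, 0]
D(4):
  [0, ∞, ∞, ∞]
  [7, 0, 2, 13]
  [8, 5, 0, 18]
  [-6, ∞, ∞, 0]
Answer: A* = [[0, ∞, ∞, ∞], [7, 0, 2, 13], [8, 5, 0, 18], [-6, ∞, ∞, 0]]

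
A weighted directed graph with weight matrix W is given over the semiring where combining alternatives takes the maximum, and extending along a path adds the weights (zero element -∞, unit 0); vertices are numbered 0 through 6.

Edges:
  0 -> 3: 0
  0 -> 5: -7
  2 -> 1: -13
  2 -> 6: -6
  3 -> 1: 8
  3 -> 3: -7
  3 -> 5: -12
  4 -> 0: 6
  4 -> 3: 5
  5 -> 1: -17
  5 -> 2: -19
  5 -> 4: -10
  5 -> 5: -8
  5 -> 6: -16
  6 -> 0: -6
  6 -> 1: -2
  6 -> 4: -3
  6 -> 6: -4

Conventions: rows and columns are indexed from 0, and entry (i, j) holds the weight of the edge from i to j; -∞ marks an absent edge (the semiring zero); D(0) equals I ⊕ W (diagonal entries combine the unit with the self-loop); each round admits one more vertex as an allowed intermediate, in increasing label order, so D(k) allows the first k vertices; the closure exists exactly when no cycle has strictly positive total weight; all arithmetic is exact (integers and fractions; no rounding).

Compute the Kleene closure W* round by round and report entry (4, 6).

D(0):
  [0, -∞, -∞, 0, -∞, -7, -∞]
  [-∞, 0, -∞, -∞, -∞, -∞, -∞]
  [-∞, -13, 0, -∞, -∞, -∞, -6]
  [-∞, 8, -∞, 0, -∞, -12, -∞]
  [6, -∞, -∞, 5, 0, -∞, -∞]
  [-∞, -17, -19, -∞, -10, 0, -16]
  [-6, -2, -∞, -∞, -3, -∞, 0]
D(1):
  [0, -∞, -∞, 0, -∞, -7, -∞]
  [-∞, 0, -∞, -∞, -∞, -∞, -∞]
  [-∞, -13, 0, -∞, -∞, -∞, -6]
  [-∞, 8, -∞, 0, -∞, -12, -∞]
  [6, -∞, -∞, 6, 0, -1, -∞]
  [-∞, -17, -19, -∞, -10, 0, -16]
  [-6, -2, -∞, -6, -3, -13, 0]
D(2):
  [0, -∞, -∞, 0, -∞, -7, -∞]
  [-∞, 0, -∞, -∞, -∞, -∞, -∞]
  [-∞, -13, 0, -∞, -∞, -∞, -6]
  [-∞, 8, -∞, 0, -∞, -12, -∞]
  [6, -∞, -∞, 6, 0, -1, -∞]
  [-∞, -17, -19, -∞, -10, 0, -16]
  [-6, -2, -∞, -6, -3, -13, 0]
D(3):
  [0, -∞, -∞, 0, -∞, -7, -∞]
  [-∞, 0, -∞, -∞, -∞, -∞, -∞]
  [-∞, -13, 0, -∞, -∞, -∞, -6]
  [-∞, 8, -∞, 0, -∞, -12, -∞]
  [6, -∞, -∞, 6, 0, -1, -∞]
  [-∞, -17, -19, -∞, -10, 0, -16]
  [-6, -2, -∞, -6, -3, -13, 0]
D(4):
  [0, 8, -∞, 0, -∞, -7, -∞]
  [-∞, 0, -∞, -∞, -∞, -∞, -∞]
  [-∞, -13, 0, -∞, -∞, -∞, -6]
  [-∞, 8, -∞, 0, -∞, -12, -∞]
  [6, 14, -∞, 6, 0, -1, -∞]
  [-∞, -17, -19, -∞, -10, 0, -16]
  [-6, 2, -∞, -6, -3, -13, 0]
D(5):
  [0, 8, -∞, 0, -∞, -7, -∞]
  [-∞, 0, -∞, -∞, -∞, -∞, -∞]
  [-∞, -13, 0, -∞, -∞, -∞, -6]
  [-∞, 8, -∞, 0, -∞, -12, -∞]
  [6, 14, -∞, 6, 0, -1, -∞]
  [-4, 4, -19, -4, -10, 0, -16]
  [3, 11, -∞, 3, -3, -4, 0]
D(6):
  [0, 8, -26, 0, -17, -7, -23]
  [-∞, 0, -∞, -∞, -∞, -∞, -∞]
  [-∞, -13, 0, -∞, -∞, -∞, -6]
  [-16, 8, -31, 0, -22, -12, -28]
  [6, 14, -20, 6, 0, -1, -17]
  [-4, 4, -19, -4, -10, 0, -16]
  [3, 11, -23, 3, -3, -4, 0]
D(7):
  [0, 8, -26, 0, -17, -7, -23]
  [-∞, 0, -∞, -∞, -∞, -∞, -∞]
  [-3, 5, 0, -3, -9, -10, -6]
  [-16, 8, -31, 0, -22, -12, -28]
  [6, 14, -20, 6, 0, -1, -17]
  [-4, 4, -19, -4, -10, 0, -16]
  [3, 11, -23, 3, -3, -4, 0]
Answer: W*[4][6] = -17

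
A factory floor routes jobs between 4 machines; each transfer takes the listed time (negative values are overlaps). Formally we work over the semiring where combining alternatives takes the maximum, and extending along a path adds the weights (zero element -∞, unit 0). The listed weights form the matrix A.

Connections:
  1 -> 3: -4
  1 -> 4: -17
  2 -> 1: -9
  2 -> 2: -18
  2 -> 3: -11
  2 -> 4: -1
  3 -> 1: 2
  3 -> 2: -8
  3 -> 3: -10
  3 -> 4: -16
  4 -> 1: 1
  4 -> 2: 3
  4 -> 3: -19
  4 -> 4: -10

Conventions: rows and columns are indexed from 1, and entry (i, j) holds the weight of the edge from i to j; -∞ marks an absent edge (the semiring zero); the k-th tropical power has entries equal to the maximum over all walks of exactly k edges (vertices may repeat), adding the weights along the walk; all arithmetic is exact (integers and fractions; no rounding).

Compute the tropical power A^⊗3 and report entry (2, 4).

A^⊗2:
  [-2, -12, -14, -20]
  [0, 2, -13, -11]
  [-8, -13, -2, -9]
  [-6, -7, -3, 2]
A^⊗3:
  [-12, -17, -6, -13]
  [-7, -8, -4, 1]
  [0, -6, -12, -14]
  [3, 5, -10, -8]
Key observation: the optimum is the walk 2->4->2->4, with weight (-1) + 3 + (-1) = 1.
Optimal value attained by: walk 2->4->2->4.
Answer: (A^⊗3)[2][4] = 1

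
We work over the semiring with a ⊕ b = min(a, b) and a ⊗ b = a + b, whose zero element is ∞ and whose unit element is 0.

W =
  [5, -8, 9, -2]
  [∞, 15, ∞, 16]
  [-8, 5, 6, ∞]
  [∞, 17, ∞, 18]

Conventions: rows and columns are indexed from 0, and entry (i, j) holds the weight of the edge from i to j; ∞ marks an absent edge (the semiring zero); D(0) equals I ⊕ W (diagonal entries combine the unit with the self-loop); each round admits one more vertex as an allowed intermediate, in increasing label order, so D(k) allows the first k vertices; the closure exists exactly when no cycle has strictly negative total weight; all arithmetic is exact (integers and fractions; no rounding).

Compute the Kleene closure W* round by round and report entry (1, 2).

D(0):
  [0, -8, 9, -2]
  [∞, 0, ∞, 16]
  [-8, 5, 0, ∞]
  [∞, 17, ∞, 0]
D(1):
  [0, -8, 9, -2]
  [∞, 0, ∞, 16]
  [-8, -16, 0, -10]
  [∞, 17, ∞, 0]
D(2):
  [0, -8, 9, -2]
  [∞, 0, ∞, 16]
  [-8, -16, 0, -10]
  [∞, 17, ∞, 0]
D(3):
  [0, -8, 9, -2]
  [∞, 0, ∞, 16]
  [-8, -16, 0, -10]
  [∞, 17, ∞, 0]
D(4):
  [0, -8, 9, -2]
  [∞, 0, ∞, 16]
  [-8, -16, 0, -10]
  [∞, 17, ∞, 0]
Answer: W*[1][2] = ∞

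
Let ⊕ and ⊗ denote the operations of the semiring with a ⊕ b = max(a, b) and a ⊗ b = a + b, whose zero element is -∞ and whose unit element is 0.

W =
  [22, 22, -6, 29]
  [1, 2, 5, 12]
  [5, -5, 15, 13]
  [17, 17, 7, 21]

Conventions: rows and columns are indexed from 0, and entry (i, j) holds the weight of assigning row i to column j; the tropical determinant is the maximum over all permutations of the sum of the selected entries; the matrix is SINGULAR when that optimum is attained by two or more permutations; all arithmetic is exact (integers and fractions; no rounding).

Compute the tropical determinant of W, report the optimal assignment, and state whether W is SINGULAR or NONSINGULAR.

σ = (0, 1, 2, 3): 22 + 2 + 15 + 21 = 60
σ = (0, 1, 3, 2): 22 + 2 + 13 + 7 = 44
σ = (0, 2, 1, 3): 22 + 5 + (-5) + 21 = 43
σ = (0, 2, 3, 1): 22 + 5 + 13 + 17 = 57
σ = (0, 3, 1, 2): 22 + 12 + (-5) + 7 = 36
σ = (0, 3, 2, 1): 22 + 12 + 15 + 17 = 66
σ = (1, 0, 2, 3): 22 + 1 + 15 + 21 = 59
σ = (1, 0, 3, 2): 22 + 1 + 13 + 7 = 43
σ = (1, 2, 0, 3): 22 + 5 + 5 + 21 = 53
σ = (1, 2, 3, 0): 22 + 5 + 13 + 17 = 57
σ = (1, 3, 0, 2): 22 + 12 + 5 + 7 = 46
σ = (1, 3, 2, 0): 22 + 12 + 15 + 17 = 66
σ = (2, 0, 1, 3): (-6) + 1 + (-5) + 21 = 11
σ = (2, 0, 3, 1): (-6) + 1 + 13 + 17 = 25
σ = (2, 1, 0, 3): (-6) + 2 + 5 + 21 = 22
σ = (2, 1, 3, 0): (-6) + 2 + 13 + 17 = 26
σ = (2, 3, 0, 1): (-6) + 12 + 5 + 17 = 28
σ = (2, 3, 1, 0): (-6) + 12 + (-5) + 17 = 18
σ = (3, 0, 1, 2): 29 + 1 + (-5) + 7 = 32
σ = (3, 0, 2, 1): 29 + 1 + 15 + 17 = 62
σ = (3, 1, 0, 2): 29 + 2 + 5 + 7 = 43
σ = (3, 1, 2, 0): 29 + 2 + 15 + 17 = 63
σ = (3, 2, 0, 1): 29 + 5 + 5 + 17 = 56
σ = (3, 2, 1, 0): 29 + 5 + (-5) + 17 = 46
Optimal value attained by: σ = (0, 3, 2, 1).
Answer: det⊕(W) = 66; verdict: SINGULAR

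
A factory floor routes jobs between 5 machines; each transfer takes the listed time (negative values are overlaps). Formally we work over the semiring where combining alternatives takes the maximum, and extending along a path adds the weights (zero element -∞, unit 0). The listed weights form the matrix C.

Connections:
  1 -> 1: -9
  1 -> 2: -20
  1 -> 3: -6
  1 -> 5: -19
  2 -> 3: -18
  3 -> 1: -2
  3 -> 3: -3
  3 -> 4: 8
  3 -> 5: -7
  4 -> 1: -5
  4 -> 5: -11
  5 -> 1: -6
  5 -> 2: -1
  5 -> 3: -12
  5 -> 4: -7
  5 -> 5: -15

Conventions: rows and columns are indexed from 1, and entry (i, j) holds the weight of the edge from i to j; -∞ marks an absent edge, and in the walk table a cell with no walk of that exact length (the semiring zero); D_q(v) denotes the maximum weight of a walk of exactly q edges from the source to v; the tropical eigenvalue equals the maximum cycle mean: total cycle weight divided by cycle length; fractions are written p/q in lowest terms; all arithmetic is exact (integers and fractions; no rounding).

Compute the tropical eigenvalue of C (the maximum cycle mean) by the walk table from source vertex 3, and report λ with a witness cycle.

q=0: [-∞, -∞, 0, -∞, -∞]
q=1: [-2, -∞, -3, 8, -7]
q=2: [3, -8, -6, 5, -3]
q=3: [0, -4, -3, 2, -6]
q=4: [-3, -7, -6, 5, -9]
q=5: [0, -10, -9, 2, -6]
Optimal cycle mean attained by: cycle 1->3->4->1, total (-6) + 8 + (-5), length 3.
Answer: λ = -1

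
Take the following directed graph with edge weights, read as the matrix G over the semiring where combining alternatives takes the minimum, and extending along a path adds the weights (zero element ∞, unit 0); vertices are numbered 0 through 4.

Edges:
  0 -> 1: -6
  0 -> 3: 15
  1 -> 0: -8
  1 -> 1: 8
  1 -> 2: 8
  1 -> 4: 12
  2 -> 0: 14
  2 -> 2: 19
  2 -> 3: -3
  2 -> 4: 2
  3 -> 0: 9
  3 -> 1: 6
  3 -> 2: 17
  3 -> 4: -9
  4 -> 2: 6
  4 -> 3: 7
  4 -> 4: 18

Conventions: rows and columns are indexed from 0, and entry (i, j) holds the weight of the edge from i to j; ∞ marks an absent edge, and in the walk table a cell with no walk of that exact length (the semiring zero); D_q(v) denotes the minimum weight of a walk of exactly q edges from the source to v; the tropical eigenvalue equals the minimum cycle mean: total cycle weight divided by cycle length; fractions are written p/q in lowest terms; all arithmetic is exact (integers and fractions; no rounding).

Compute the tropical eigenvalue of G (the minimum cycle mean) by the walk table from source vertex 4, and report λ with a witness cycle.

q=0: [∞, ∞, ∞, ∞, 0]
q=1: [∞, ∞, 6, 7, 18]
q=2: [16, 13, 24, 3, -2]
q=3: [5, 9, 4, 5, -6]
q=4: [1, -1, 0, 1, -4]
q=5: [-9, -5, 2, -3, -8]
Optimal cycle mean attained by: cycle 0->1->0, total (-6) + (-8), length 2.
Answer: λ = -7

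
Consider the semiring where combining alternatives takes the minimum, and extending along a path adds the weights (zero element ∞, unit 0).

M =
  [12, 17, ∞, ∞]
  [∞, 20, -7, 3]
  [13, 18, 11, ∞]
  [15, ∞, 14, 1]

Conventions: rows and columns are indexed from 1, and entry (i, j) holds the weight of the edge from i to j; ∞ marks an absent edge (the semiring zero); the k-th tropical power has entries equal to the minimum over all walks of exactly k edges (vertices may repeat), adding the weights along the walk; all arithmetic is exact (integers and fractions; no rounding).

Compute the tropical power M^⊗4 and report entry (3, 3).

M^⊗2:
  [24, 29, 10, 20]
  [6, 11, 4, 4]
  [24, 29, 11, 21]
  [16, 32, 15, 2]
M^⊗3:
  [23, 28, 21, 21]
  [17, 22, 4, 5]
  [24, 29, 22, 22]
  [17, 33, 16, 3]
M^⊗4:
  [34, 39, 21, 22]
  [17, 22, 15, 6]
  [35, 40, 22, 23]
  [18, 34, 17, 4]
Key observation: the optimum is the walk 3->2->3->2->3, with weight 18 + (-7) + 18 + (-7) = 22.
Optimal value attained by: walk 3->2->3->2->3.
Answer: (M^⊗4)[3][3] = 22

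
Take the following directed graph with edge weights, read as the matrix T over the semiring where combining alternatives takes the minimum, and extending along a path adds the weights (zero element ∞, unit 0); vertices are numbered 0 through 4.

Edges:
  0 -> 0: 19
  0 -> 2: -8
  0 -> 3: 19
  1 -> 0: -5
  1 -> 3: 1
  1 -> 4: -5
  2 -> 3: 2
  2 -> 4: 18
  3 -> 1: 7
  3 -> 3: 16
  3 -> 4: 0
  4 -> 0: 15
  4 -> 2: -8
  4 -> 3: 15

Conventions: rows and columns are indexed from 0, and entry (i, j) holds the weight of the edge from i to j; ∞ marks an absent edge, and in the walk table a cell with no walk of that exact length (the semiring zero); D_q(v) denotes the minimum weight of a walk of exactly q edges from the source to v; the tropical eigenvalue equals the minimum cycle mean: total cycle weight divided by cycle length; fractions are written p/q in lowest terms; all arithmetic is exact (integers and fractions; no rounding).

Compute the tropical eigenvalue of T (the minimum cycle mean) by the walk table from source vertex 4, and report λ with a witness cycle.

q=0: [∞, ∞, ∞, ∞, 0]
q=1: [15, ∞, -8, 15, ∞]
q=2: [34, 22, 7, -6, 10]
q=3: [17, 1, 2, 9, -6]
q=4: [-4, 16, -14, 2, -4]
q=5: [11, 9, -12, -12, 2]
Optimal cycle mean attained by: cycle 2->3->4->2, total 2 + 0 + (-8), length 3.
Answer: λ = -2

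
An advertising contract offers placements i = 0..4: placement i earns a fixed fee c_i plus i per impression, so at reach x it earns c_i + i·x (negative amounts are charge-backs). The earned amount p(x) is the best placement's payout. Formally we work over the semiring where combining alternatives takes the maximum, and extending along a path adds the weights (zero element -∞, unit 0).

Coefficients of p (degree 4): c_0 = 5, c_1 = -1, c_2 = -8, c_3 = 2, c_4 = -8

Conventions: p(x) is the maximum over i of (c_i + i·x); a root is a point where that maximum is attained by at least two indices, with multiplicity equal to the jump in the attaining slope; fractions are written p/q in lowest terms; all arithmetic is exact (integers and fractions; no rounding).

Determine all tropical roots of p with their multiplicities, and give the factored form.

hull edge (i=0, c=5) to (i=3, c=2): slope -1, span 3
hull edge (i=3, c=2) to (i=4, c=-8): slope -10, span 1
Factored form: p(x) = -8 ⊗ (x ⊕ 1) ⊗ (x ⊕ 1) ⊗ (x ⊕ 1) ⊗ (x ⊕ 10)
Answer: roots = 1 (mult 3), 10 (mult 1)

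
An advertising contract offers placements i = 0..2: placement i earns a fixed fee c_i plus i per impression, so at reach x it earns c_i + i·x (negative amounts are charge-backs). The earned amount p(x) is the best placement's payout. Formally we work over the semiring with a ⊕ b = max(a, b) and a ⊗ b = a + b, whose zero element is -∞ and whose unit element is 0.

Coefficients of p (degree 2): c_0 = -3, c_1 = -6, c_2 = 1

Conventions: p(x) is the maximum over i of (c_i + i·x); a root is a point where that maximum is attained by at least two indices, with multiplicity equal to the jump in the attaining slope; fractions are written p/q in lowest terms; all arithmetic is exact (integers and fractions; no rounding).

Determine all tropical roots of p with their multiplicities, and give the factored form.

hull edge (i=0, c=-3) to (i=2, c=1): slope 2, span 2
Factored form: p(x) = 1 ⊗ (x ⊕ (-2)) ⊗ (x ⊕ (-2))
Answer: roots = -2 (mult 2)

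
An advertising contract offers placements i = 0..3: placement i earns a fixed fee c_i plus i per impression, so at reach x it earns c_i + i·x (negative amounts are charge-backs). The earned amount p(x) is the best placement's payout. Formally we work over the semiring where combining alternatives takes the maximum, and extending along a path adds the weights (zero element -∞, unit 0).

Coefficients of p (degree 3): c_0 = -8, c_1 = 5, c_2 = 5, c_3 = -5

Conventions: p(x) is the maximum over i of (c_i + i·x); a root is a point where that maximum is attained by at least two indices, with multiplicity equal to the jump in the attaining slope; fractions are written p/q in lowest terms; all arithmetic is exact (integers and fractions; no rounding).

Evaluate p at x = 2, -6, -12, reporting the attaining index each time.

p(2) = max(-8+0·2=-8, 5+1·2=7, 5+2·2=9, -5+3·2=1) = 9 (attained by i=2)
p(-6) = max(-8+0·(-6)=-8, 5+1·(-6)=-1, 5+2·(-6)=-7, -5+3·(-6)=-23) = -1 (attained by i=1)
p(-12) = max(-8+0·(-12)=-8, 5+1·(-12)=-7, 5+2·(-12)=-19, -5+3·(-12)=-41) = -7 (attained by i=1)
Answer: p(2) = 9; p(-6) = -1; p(-12) = -7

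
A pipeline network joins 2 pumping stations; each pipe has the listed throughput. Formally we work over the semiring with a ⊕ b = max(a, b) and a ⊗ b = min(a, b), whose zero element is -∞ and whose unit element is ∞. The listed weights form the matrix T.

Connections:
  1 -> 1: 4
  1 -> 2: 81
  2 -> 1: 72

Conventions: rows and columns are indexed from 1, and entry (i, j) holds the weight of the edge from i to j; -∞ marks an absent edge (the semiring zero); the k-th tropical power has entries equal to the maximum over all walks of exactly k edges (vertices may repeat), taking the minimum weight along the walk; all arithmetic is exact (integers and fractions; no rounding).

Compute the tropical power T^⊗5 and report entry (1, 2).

T^⊗2:
  [72, 4]
  [4, 72]
T^⊗3:
  [4, 72]
  [72, 4]
T^⊗4:
  [72, 4]
  [4, 72]
T^⊗5:
  [4, 72]
  [72, 4]
Key observation: the optimum is the walk 1->2->1->2->1->2, with weight 81 min 72 min 81 min 72 min 81 = 72.
Optimal value attained by: walk 1->2->1->2->1->2.
Answer: (T^⊗5)[1][2] = 72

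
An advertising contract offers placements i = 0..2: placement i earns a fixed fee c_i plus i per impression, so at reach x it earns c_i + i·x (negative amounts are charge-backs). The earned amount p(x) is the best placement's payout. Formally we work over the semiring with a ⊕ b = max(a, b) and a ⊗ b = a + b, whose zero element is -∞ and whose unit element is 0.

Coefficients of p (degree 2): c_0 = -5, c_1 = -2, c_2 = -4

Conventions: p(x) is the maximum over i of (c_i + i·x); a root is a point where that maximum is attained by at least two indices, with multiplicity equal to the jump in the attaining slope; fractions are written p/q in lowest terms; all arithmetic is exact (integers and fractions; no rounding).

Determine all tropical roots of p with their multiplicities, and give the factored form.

hull edge (i=0, c=-5) to (i=1, c=-2): slope 3, span 1
hull edge (i=1, c=-2) to (i=2, c=-4): slope -2, span 1
Factored form: p(x) = -4 ⊗ (x ⊕ (-3)) ⊗ (x ⊕ 2)
Answer: roots = -3 (mult 1), 2 (mult 1)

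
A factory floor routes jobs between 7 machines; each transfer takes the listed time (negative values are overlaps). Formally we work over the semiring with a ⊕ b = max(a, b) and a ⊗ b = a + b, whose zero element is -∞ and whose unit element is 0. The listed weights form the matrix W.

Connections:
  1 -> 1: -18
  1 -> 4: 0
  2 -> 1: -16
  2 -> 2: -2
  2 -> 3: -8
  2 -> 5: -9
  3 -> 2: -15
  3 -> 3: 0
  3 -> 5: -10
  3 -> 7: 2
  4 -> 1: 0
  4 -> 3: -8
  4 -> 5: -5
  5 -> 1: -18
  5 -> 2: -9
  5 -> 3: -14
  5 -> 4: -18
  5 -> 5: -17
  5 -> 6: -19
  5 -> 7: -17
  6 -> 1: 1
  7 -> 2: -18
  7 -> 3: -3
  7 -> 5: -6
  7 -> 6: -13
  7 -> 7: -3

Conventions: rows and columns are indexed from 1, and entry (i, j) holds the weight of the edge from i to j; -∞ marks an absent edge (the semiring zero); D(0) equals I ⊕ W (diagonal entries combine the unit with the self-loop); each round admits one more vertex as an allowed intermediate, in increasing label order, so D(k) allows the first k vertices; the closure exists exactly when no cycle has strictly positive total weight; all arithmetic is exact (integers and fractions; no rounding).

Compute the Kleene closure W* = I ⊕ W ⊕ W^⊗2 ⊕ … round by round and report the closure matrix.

D(0):
  [0, -∞, -∞, 0, -∞, -∞, -∞]
  [-16, 0, -8, -∞, -9, -∞, -∞]
  [-∞, -15, 0, -∞, -10, -∞, 2]
  [0, -∞, -8, 0, -5, -∞, -∞]
  [-18, -9, -14, -18, 0, -19, -17]
  [1, -∞, -∞, -∞, -∞, 0, -∞]
  [-∞, -18, -3, -∞, -6, -13, 0]
D(1):
  [0, -∞, -∞, 0, -∞, -∞, -∞]
  [-16, 0, -8, -16, -9, -∞, -∞]
  [-∞, -15, 0, -∞, -10, -∞, 2]
  [0, -∞, -8, 0, -5, -∞, -∞]
  [-18, -9, -14, -18, 0, -19, -17]
  [1, -∞, -∞, 1, -∞, 0, -∞]
  [-∞, -18, -3, -∞, -6, -13, 0]
D(2):
  [0, -∞, -∞, 0, -∞, -∞, -∞]
  [-16, 0, -8, -16, -9, -∞, -∞]
  [-31, -15, 0, -31, -10, -∞, 2]
  [0, -∞, -8, 0, -5, -∞, -∞]
  [-18, -9, -14, -18, 0, -19, -17]
  [1, -∞, -∞, 1, -∞, 0, -∞]
  [-34, -18, -3, -34, -6, -13, 0]
D(3):
  [0, -∞, -∞, 0, -∞, -∞, -∞]
  [-16, 0, -8, -16, -9, -∞, -6]
  [-31, -15, 0, -31, -10, -∞, 2]
  [0, -23, -8, 0, -5, -∞, -6]
  [-18, -9, -14, -18, 0, -19, -12]
  [1, -∞, -∞, 1, -∞, 0, -∞]
  [-34, -18, -3, -34, -6, -13, 0]
D(4):
  [0, -23, -8, 0, -5, -∞, -6]
  [-16, 0, -8, -16, -9, -∞, -6]
  [-31, -15, 0, -31, -10, -∞, 2]
  [0, -23, -8, 0, -5, -∞, -6]
  [-18, -9, -14, -18, 0, -19, -12]
  [1, -22, -7, 1, -4, 0, -5]
  [-34, -18, -3, -34, -6, -13, 0]
D(5):
  [0, -14, -8, 0, -5, -24, -6]
  [-16, 0, -8, -16, -9, -28, -6]
  [-28, -15, 0, -28, -10, -29, 2]
  [0, -14, -8, 0, -5, -24, -6]
  [-18, -9, -14, -18, 0, -19, -12]
  [1, -13, -7, 1, -4, 0, -5]
  [-24, -15, -3, -24, -6, -13, 0]
D(6):
  [0, -14, -8, 0, -5, -24, -6]
  [-16, 0, -8, -16, -9, -28, -6]
  [-28, -15, 0, -28, -10, -29, 2]
  [0, -14, -8, 0, -5, -24, -6]
  [-18, -9, -14, -18, 0, -19, -12]
  [1, -13, -7, 1, -4, 0, -5]
  [-12, -15, -3, -12, -6, -13, 0]
D(7):
  [0, -14, -8, 0, -5, -19, -6]
  [-16, 0, -8, -16, -9, -19, -6]
  [-10, -13, 0, -10, -4, -11, 2]
  [0, -14, -8, 0, -5, -19, -6]
  [-18, -9, -14, -18, 0, -19, -12]
  [1, -13, -7, 1, -4, 0, -5]
  [-12, -15, -3, -12, -6, -13, 0]
Answer: W* = [[0, -14, -8, 0, -5, -19, -6], [-16, 0, -8, -16, -9, -19, -6], [-10, -13, 0, -10, -4, -11, 2], [0, -14, -8, 0, -5, -19, -6], [-18, -9, -14, -18, 0, -19, -12], [1, -13, -7, 1, -4, 0, -5], [-12, -15, -3, -12, -6, -13, 0]]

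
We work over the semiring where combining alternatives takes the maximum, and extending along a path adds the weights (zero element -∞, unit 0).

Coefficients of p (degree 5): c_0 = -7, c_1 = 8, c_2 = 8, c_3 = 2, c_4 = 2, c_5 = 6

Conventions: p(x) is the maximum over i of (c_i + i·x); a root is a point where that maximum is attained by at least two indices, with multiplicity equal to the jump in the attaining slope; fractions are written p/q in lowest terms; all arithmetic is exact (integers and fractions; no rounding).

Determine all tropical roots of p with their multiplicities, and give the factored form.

hull edge (i=0, c=-7) to (i=1, c=8): slope 15, span 1
hull edge (i=1, c=8) to (i=2, c=8): slope 0, span 1
hull edge (i=2, c=8) to (i=5, c=6): slope -2/3, span 3
Factored form: p(x) = 6 ⊗ (x ⊕ (-15)) ⊗ (x ⊕ 0) ⊗ (x ⊕ 2/3) ⊗ (x ⊕ 2/3) ⊗ (x ⊕ 2/3)
Answer: roots = -15 (mult 1), 0 (mult 1), 2/3 (mult 3)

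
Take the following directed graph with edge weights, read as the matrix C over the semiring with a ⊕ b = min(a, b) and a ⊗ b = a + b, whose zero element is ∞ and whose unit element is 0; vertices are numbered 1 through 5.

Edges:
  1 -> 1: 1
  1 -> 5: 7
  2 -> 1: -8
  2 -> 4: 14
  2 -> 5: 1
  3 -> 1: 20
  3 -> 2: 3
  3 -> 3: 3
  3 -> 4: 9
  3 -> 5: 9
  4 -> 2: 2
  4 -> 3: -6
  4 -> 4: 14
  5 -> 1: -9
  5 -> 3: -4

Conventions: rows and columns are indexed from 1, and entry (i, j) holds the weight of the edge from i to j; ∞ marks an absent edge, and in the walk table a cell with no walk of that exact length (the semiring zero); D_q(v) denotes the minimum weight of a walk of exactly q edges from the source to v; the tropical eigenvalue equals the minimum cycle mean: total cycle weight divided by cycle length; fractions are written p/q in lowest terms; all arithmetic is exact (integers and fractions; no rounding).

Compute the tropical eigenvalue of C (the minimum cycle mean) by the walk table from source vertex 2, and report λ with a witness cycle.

q=0: [∞, 0, ∞, ∞, ∞]
q=1: [-8, ∞, ∞, 14, 1]
q=2: [-8, 16, -3, 28, -1]
q=3: [-10, 0, -5, 6, -1]
q=4: [-10, -2, -5, 4, -3]
q=5: [-12, -2, -7, 4, -3]
Optimal cycle mean attained by: cycle 1->5->1, total 7 + (-9), length 2.
Answer: λ = -1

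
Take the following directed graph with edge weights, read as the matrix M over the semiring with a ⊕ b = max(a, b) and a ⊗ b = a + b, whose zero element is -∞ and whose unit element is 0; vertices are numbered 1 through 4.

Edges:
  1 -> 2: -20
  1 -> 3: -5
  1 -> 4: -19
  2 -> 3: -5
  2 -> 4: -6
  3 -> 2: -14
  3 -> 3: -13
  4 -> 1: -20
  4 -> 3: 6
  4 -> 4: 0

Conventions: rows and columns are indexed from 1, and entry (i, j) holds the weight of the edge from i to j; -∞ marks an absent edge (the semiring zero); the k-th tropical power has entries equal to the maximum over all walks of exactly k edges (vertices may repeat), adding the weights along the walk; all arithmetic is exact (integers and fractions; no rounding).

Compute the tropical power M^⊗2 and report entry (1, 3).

M^⊗2:
  [-39, -19, -13, -19]
  [-26, -19, 0, -6]
  [-∞, -27, -19, -20]
  [-20, -8, 6, 0]
Key observation: the optimum is the walk 1->4->3, with weight (-19) + 6 = -13.
Optimal value attained by: walk 1->4->3.
Answer: (M^⊗2)[1][3] = -13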